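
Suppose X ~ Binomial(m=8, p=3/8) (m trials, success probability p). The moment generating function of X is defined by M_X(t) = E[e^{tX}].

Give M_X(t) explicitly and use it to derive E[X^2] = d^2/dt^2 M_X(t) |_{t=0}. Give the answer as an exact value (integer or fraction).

E[X^2] = D^2[M](0) = 87/8

M_X(t) = (3*e^(t)/8 + 5/8)^8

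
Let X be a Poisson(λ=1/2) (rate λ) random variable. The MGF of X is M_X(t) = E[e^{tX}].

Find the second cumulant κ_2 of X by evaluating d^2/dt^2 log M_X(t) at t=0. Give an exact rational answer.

M_X(t) = e^(e^(t)/2 - 1/2)
K_X(t) = log M_X(t) = e^(t)/2 - 1/2
K′(t) = e^(t)/2
K′′(t) = e^(t)/2

κ_2 = K′′(0) = 1/2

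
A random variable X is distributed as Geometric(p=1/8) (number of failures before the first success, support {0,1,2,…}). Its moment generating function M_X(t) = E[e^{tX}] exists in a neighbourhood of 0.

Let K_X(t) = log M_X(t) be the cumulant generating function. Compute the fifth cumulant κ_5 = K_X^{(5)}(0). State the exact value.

M_X(t) = 1/(8*(1 - 7*e^(t)/8))
K_X(t) = log M_X(t) = -log(1 - 7*e^(t)/8) - 3*log(2)
dK/dt = -7*e^(t)/(7*e^(t) - 8)
d^2K/dt^2 = 56*e^(t)/(49*e^(2*t) - 112*e^(t) + 64)
d^3K/dt^3 = (-392*e^(2*t) - 448*e^(t))/(343*e^(3*t) - 1176*e^(2*t) + 1344*e^(t) - 512)
d^4K/dt^4 = (2744*e^(3*t) + 12544*e^(2*t) + 3584*e^(t))/(2401*e^(4*t) - 10976*e^(3*t) + 18816*e^(2*t) - 14336*e^(t) + 4096)
d^5K/dt^5 = (-19208*e^(4*t) - 241472*e^(3*t) - 275968*e^(2*t) - 28672*e^(t))/(16807*e^(5*t) - 96040*e^(4*t) + 219520*e^(3*t) - 250880*e^(2*t) + 143360*e^(t) - 32768)

κ_5 = d^5K/dt^5 |_{t=0} = 565320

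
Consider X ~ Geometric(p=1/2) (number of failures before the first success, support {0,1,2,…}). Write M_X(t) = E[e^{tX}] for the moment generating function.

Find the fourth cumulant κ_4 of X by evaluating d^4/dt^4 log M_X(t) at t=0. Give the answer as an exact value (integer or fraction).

κ_4 = D^4[K](0) = 26

M_X(t) = 1/(2*(1 - e^(t)/2))
K_X(t) = log M_X(t) = -log(1 - e^(t)/2) - log(2)
D^4[K](t) = (2*e^(3*t) + 16*e^(2*t) + 8*e^(t))/(e^(4*t) - 8*e^(3*t) + 24*e^(2*t) - 32*e^(t) + 16)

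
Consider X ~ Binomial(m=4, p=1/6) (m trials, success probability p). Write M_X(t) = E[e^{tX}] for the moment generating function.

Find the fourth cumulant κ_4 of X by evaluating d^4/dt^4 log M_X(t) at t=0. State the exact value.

M_X(t) = (e^(t)/6 + 5/6)^4
K_X(t) = log M_X(t) = 4*log(e^(t)/6 + 5/6)
dK/dt = 4*e^(t)/(e^(t) + 5)
d^2K/dt^2 = 20*e^(t)/(e^(2*t) + 10*e^(t) + 25)
d^3K/dt^3 = (-20*e^(2*t) + 100*e^(t))/(e^(3*t) + 15*e^(2*t) + 75*e^(t) + 125)
d^4K/dt^4 = (20*e^(3*t) - 400*e^(2*t) + 500*e^(t))/(e^(4*t) + 20*e^(3*t) + 150*e^(2*t) + 500*e^(t) + 625)

κ_4 = d^4K/dt^4 |_{t=0} = 5/54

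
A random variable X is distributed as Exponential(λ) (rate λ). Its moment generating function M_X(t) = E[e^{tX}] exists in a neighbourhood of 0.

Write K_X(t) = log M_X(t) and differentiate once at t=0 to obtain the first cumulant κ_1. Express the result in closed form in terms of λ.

κ_1 = D[K](0) = 1/λ

M_X(t) = λ/(λ - t)
K_X(t) = log M_X(t) = log(λ) - log(λ - t)
D[K](t) = -1/(-λ + t)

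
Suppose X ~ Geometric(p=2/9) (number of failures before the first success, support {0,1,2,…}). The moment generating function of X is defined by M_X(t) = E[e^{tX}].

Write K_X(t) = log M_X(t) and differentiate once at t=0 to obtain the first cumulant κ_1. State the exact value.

κ_1 = dK/dt |_{t=0} = 7/2

M_X(t) = 2/(9*(1 - 7*e^(t)/9))
K_X(t) = log M_X(t) = -log(1 - 7*e^(t)/9) - 2*log(3) + log(2)
dK/dt = -7*e^(t)/(7*e^(t) - 9)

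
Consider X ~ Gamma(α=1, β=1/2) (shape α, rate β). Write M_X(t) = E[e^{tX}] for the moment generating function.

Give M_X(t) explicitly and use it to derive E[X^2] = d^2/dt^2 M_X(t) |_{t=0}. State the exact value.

M_X(t) = 1/(2*(1/2 - t))
dM/dt = 2/(4*t^2 - 4*t + 1)
d^2M/dt^2 = -8/(8*t^3 - 12*t^2 + 6*t - 1)

E[X^2] = d^2M/dt^2 |_{t=0} = 8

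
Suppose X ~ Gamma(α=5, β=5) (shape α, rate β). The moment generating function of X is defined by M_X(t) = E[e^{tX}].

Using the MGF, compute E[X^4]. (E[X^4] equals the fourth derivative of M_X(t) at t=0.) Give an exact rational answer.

E[X^4] = M^(4)(0) = 336/125

M_X(t) = 3125/(5 - t)^5
M^(4)(t) = -5250000/(t^9 - 45*t^8 + 900*t^7 - 10500*t^6 + 78750*t^5 - 393750*t^4 + 1312500*t^3 - 2812500*t^2 + 3515625*t - 1953125)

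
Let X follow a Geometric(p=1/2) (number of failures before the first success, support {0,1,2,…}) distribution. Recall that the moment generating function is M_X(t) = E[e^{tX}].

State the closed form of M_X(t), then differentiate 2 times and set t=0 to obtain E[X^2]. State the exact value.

M_X(t) = 1/(2*(1 - e^(t)/2))
M^(2)(t) = (-e^(2*t) - 2*e^(t))/(e^(3*t) - 6*e^(2*t) + 12*e^(t) - 8)

E[X^2] = M^(2)(0) = 3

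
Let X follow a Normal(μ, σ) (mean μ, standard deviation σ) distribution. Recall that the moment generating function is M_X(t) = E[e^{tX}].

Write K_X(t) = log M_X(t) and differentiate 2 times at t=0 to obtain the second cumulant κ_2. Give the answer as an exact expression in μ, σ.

M_X(t) = e^(μ*t + σ^2*t^2/2)
K_X(t) = log M_X(t) = μ*t + σ^2*t^2/2
dK/dt = μ + σ^2*t
d^2K/dt^2 = σ^2

κ_2 = d^2K/dt^2 |_{t=0} = σ^2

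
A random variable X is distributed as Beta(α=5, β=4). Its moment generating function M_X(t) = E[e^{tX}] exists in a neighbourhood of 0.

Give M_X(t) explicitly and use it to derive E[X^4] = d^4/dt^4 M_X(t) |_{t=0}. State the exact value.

E[X^4] = d^4M/dt^4 |_{t=0} = 14/99

M_X(t) = ₁F₁(5; 9; t)
dM/dt = 5*₁F₁(6; 10; t)/9
d^2M/dt^2 = ₁F₁(7; 11; t)/3
d^3M/dt^3 = 7*₁F₁(8; 12; t)/33
d^4M/dt^4 = 14*₁F₁(9; 13; t)/99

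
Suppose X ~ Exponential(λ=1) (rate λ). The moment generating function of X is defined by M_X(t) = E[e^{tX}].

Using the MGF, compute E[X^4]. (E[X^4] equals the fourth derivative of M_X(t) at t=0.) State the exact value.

M_X(t) = 1/(1 - t)
D^4[M](t) = -24/(t^5 - 5*t^4 + 10*t^3 - 10*t^2 + 5*t - 1)

E[X^4] = D^4[M](0) = 24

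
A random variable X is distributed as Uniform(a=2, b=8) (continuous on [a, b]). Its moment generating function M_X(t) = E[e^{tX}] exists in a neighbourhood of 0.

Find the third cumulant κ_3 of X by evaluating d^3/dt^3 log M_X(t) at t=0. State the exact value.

κ_3 = K^(3)(0) = 0

M_X(t) = (e^(8*t) - e^(2*t))/(6*t)
K_X(t) = log M_X(t) = -log(t) + log(e^(8*t) - e^(2*t)) - log(6)
K^(3)(t) = (216*t^3*e^(12*t) + 216*t^3*e^(6*t) - 2*e^(18*t) + 6*e^(12*t) - 6*e^(6*t) + 2)/(t^3*e^(18*t) - 3*t^3*e^(12*t) + 3*t^3*e^(6*t) - t^3)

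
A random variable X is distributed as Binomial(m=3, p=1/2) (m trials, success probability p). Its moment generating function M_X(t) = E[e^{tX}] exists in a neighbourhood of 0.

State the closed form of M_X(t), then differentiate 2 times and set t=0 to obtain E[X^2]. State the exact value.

M_X(t) = (e^(t)/2 + 1/2)^3
D^2[M](t) = 9*e^(3*t)/8 + 3*e^(2*t)/2 + 3*e^(t)/8

E[X^2] = D^2[M](0) = 3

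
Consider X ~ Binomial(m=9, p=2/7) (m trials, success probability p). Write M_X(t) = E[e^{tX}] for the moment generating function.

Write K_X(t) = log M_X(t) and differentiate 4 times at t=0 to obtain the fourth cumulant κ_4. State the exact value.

M_X(t) = (2*e^(t)/7 + 5/7)^9
K_X(t) = log M_X(t) = 9*log(2*e^(t)/7 + 5/7)
K′(t) = 18*e^(t)/(2*e^(t) + 5)
K′′(t) = 90*e^(t)/(4*e^(2*t) + 20*e^(t) + 25)
K′′′(t) = (-180*e^(2*t) + 450*e^(t))/(8*e^(3*t) + 60*e^(2*t) + 150*e^(t) + 125)
K′′′′(t) = (360*e^(3*t) - 3600*e^(2*t) + 2250*e^(t))/(16*e^(4*t) + 160*e^(3*t) + 600*e^(2*t) + 1000*e^(t) + 625)

κ_4 = K′′′′(0) = -990/2401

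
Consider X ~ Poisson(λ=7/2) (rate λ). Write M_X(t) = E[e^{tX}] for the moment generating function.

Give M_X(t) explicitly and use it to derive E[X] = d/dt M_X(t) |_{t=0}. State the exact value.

E[X] = M^(1)(0) = 7/2

M_X(t) = e^(7*e^(t)/2 - 7/2)
M^(1)(t) = 7*e^(-7/2)*e^(t)*e^(7*e^(t)/2)/2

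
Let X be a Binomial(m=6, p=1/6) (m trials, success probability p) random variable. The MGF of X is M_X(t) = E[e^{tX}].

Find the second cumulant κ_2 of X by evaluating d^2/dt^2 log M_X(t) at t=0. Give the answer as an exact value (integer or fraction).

κ_2 = K′′(0) = 5/6

M_X(t) = (e^(t)/6 + 5/6)^6
K_X(t) = log M_X(t) = 6*log(e^(t)/6 + 5/6)
K′(t) = 6*e^(t)/(e^(t) + 5)
K′′(t) = 30*e^(t)/(e^(2*t) + 10*e^(t) + 25)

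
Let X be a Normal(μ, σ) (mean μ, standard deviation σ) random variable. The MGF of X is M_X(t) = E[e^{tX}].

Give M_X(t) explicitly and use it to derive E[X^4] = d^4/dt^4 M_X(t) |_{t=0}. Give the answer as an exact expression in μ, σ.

E[X^4] = M^(4)(0) = μ^4 + 6*μ^2*σ^2 + 3*σ^4

M_X(t) = e^(μ*t + σ^2*t^2/2)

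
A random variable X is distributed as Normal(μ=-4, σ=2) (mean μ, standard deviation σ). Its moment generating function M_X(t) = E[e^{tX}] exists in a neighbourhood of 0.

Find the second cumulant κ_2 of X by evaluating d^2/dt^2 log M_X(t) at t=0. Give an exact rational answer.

M_X(t) = e^(2*t^2 - 4*t)
K_X(t) = log M_X(t) = 2*t^2 - 4*t
K^(2)(t) = 4

κ_2 = K^(2)(0) = 4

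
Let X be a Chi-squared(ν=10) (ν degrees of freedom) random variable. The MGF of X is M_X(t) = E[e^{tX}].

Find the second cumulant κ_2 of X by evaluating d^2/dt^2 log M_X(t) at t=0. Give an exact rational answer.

M_X(t) = (1 - 2*t)^(-5)
K_X(t) = log M_X(t) = -5*log(1 - 2*t)
D^2[K](t) = 20/(4*t^2 - 4*t + 1)

κ_2 = D^2[K](0) = 20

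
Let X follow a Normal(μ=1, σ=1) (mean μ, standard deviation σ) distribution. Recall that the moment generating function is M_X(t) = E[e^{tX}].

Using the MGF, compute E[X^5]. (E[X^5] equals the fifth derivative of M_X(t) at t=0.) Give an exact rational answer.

E[X^5] = M′′′′′(0) = 26

M_X(t) = e^(t^2/2 + t)
M′(t) = t*e^(t)*e^(t^2/2) + e^(t)*e^(t^2/2)
M′′(t) = t^2*e^(t)*e^(t^2/2) + 2*t*e^(t)*e^(t^2/2) + 2*e^(t)*e^(t^2/2)
M′′′(t) = t^3*e^(t)*e^(t^2/2) + 3*t^2*e^(t)*e^(t^2/2) + 6*t*e^(t)*e^(t^2/2) + 4*e^(t)*e^(t^2/2)
M′′′′(t) = t^4*e^(t)*e^(t^2/2) + 4*t^3*e^(t)*e^(t^2/2) + 12*t^2*e^(t)*e^(t^2/2) + 16*t*e^(t)*e^(t^2/2) + 10*e^(t)*e^(t^2/2)
M′′′′′(t) = t^5*e^(t)*e^(t^2/2) + 5*t^4*e^(t)*e^(t^2/2) + 20*t^3*e^(t)*e^(t^2/2) + 40*t^2*e^(t)*e^(t^2/2) + 50*t*e^(t)*e^(t^2/2) + 26*e^(t)*e^(t^2/2)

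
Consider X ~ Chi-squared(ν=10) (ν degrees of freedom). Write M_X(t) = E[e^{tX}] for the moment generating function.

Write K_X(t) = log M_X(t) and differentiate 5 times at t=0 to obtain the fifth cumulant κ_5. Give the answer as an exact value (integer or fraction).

κ_5 = d^5K/dt^5 |_{t=0} = 3840

M_X(t) = (1 - 2*t)^(-5)
K_X(t) = log M_X(t) = -5*log(1 - 2*t)
dK/dt = -10/(2*t - 1)
d^2K/dt^2 = 20/(4*t^2 - 4*t + 1)
d^3K/dt^3 = -80/(8*t^3 - 12*t^2 + 6*t - 1)
d^4K/dt^4 = 480/(16*t^4 - 32*t^3 + 24*t^2 - 8*t + 1)
d^5K/dt^5 = -3840/(32*t^5 - 80*t^4 + 80*t^3 - 40*t^2 + 10*t - 1)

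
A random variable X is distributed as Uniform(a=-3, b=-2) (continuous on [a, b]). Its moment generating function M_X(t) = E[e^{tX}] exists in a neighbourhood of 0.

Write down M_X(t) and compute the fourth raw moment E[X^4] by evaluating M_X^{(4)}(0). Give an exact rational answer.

M_X(t) = (e^(-2*t) - e^(-3*t))/t
D^4[M](t) = (16*t^4*e^(t) - 81*t^4 + 32*t^3*e^(t) - 108*t^3 + 48*t^2*e^(t) - 108*t^2 + 48*t*e^(t) - 72*t + 24*e^(t) - 24)*e^(-3*t)/t^5

E[X^4] = D^4[M](0) = 211/5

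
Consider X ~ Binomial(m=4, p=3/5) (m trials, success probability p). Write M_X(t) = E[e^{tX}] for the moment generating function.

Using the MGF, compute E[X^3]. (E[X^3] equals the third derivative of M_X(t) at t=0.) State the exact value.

E[X^3] = D^3[M](0) = 2568/125

M_X(t) = (3*e^(t)/5 + 2/5)^4
D^3[M](t) = 5184*e^(4*t)/625 + 5832*e^(3*t)/625 + 1728*e^(2*t)/625 + 96*e^(t)/625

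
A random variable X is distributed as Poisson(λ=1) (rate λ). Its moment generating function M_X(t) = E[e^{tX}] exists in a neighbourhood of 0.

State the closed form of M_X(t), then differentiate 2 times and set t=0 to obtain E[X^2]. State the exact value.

M_X(t) = e^(e^(t) - 1)
M′(t) = e^(-1)*e^(t)*e^(e^(t))
M′′(t) = (e^(2*t)*e^(e^(t)) + e^(t)*e^(e^(t)))*e^(-1)

E[X^2] = M′′(0) = 2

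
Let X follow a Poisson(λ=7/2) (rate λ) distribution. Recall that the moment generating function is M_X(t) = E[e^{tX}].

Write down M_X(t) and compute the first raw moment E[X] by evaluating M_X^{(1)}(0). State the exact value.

M_X(t) = e^(7*e^(t)/2 - 7/2)
D[M](t) = 7*e^(-7/2)*e^(t)*e^(7*e^(t)/2)/2

E[X] = D[M](0) = 7/2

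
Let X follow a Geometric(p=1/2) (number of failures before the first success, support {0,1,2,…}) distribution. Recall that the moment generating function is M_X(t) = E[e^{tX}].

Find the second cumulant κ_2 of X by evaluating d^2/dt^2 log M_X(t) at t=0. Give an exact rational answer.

κ_2 = K′′(0) = 2

M_X(t) = 1/(2*(1 - e^(t)/2))
K_X(t) = log M_X(t) = -log(1 - e^(t)/2) - log(2)
K′(t) = -e^(t)/(e^(t) - 2)
K′′(t) = 2*e^(t)/(e^(2*t) - 4*e^(t) + 4)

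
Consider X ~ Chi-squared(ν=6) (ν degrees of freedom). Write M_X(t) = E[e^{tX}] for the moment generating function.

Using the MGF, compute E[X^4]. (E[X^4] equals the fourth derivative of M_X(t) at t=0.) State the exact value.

E[X^4] = M′′′′(0) = 5760

M_X(t) = (1 - 2*t)^(-3)
M′(t) = 6/(16*t^4 - 32*t^3 + 24*t^2 - 8*t + 1)
M′′(t) = -48/(32*t^5 - 80*t^4 + 80*t^3 - 40*t^2 + 10*t - 1)
M′′′(t) = 480/(64*t^6 - 192*t^5 + 240*t^4 - 160*t^3 + 60*t^2 - 12*t + 1)
M′′′′(t) = -5760/(128*t^7 - 448*t^6 + 672*t^5 - 560*t^4 + 280*t^3 - 84*t^2 + 14*t - 1)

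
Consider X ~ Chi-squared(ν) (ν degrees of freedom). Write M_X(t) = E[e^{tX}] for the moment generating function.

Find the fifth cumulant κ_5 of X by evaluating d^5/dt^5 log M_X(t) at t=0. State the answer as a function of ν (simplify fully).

M_X(t) = (1 - 2*t)^(-ν/2)
K_X(t) = log M_X(t) = -ν*log(1 - 2*t)/2
dK/dt = -ν/(2*t - 1)
d^2K/dt^2 = 2*ν/(4*t^2 - 4*t + 1)
d^3K/dt^3 = -8*ν/(8*t^3 - 12*t^2 + 6*t - 1)
d^4K/dt^4 = 48*ν/(16*t^4 - 32*t^3 + 24*t^2 - 8*t + 1)
d^5K/dt^5 = -384*ν/(32*t^5 - 80*t^4 + 80*t^3 - 40*t^2 + 10*t - 1)

κ_5 = d^5K/dt^5 |_{t=0} = 384*ν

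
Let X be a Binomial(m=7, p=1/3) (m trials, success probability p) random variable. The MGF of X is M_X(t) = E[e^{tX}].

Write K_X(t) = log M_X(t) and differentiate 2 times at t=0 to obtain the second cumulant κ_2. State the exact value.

κ_2 = K′′(0) = 14/9

M_X(t) = (e^(t)/3 + 2/3)^7
K_X(t) = log M_X(t) = 7*log(e^(t)/3 + 2/3)
K′(t) = 7*e^(t)/(e^(t) + 2)
K′′(t) = 14*e^(t)/(e^(2*t) + 4*e^(t) + 4)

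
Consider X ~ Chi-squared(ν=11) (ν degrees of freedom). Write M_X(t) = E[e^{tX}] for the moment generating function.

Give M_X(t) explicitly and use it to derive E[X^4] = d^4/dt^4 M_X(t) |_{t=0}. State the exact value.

M_X(t) = (1 - 2*t)^(-11/2)
dM/dt = 11/(64*t^6*√(1 - 2*t) - 192*t^5*√(1 - 2*t) + 240*t^4*√(1 - 2*t) - 160*t^3*√(1 - 2*t) + 60*t^2*√(1 - 2*t) - 12*t*√(1 - 2*t) + √(1 - 2*t))
d^2M/dt^2 = -143/(128*t^7*√(1 - 2*t) - 448*t^6*√(1 - 2*t) + 672*t^5*√(1 - 2*t) - 560*t^4*√(1 - 2*t) + 280*t^3*√(1 - 2*t) - 84*t^2*√(1 - 2*t) + 14*t*√(1 - 2*t) - √(1 - 2*t))

E[X^4] = d^4M/dt^4 |_{t=0} = 36465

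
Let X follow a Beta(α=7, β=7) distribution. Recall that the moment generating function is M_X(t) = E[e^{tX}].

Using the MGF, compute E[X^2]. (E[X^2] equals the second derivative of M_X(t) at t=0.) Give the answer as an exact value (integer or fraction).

M_X(t) = ₁F₁(7; 14; t)
M^(2)(t) = 4*₁F₁(9; 16; t)/15

E[X^2] = M^(2)(0) = 4/15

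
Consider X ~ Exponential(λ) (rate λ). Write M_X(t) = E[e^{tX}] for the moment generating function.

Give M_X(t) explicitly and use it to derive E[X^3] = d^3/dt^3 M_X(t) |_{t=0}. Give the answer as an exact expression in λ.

E[X^3] = D^3[M](0) = 6/λ^3

M_X(t) = λ/(λ - t)
D^3[M](t) = 6*λ/(λ^4 - 4*λ^3*t + 6*λ^2*t^2 - 4*λ*t^3 + t^4)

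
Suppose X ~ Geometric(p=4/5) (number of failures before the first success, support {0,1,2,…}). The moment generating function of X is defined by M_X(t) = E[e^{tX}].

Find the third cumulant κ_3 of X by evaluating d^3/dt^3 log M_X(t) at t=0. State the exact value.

M_X(t) = 4/(5*(1 - e^(t)/5))
K_X(t) = log M_X(t) = -log(1 - e^(t)/5) - log(5) + 2*log(2)
K^(3)(t) = (-5*e^(2*t) - 25*e^(t))/(e^(3*t) - 15*e^(2*t) + 75*e^(t) - 125)

κ_3 = K^(3)(0) = 15/32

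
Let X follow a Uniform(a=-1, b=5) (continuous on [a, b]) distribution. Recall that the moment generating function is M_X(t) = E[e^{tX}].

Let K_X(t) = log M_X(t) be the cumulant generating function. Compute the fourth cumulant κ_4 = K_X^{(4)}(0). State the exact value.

κ_4 = D^4[K](0) = -54/5

M_X(t) = (e^(5*t) - e^(-t))/(6*t)
K_X(t) = log M_X(t) = -log(t) + log(e^(5*t) - e^(-t)) - log(6)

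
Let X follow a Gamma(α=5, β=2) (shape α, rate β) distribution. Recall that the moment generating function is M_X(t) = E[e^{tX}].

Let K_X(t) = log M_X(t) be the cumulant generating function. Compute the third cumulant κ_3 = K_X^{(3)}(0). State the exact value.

κ_3 = K^(3)(0) = 5/4

M_X(t) = 32/(2 - t)^5
K_X(t) = log M_X(t) = -5*log(2 - t) + 5*log(2)
K^(3)(t) = -10/(t^3 - 6*t^2 + 12*t - 8)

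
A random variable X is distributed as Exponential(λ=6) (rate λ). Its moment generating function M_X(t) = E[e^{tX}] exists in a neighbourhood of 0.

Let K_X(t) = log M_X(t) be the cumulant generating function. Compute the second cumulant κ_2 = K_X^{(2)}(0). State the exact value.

κ_2 = D^2[K](0) = 1/36

M_X(t) = 6/(6 - t)
K_X(t) = log M_X(t) = -log(6 - t) + log(6)
D^2[K](t) = 1/(t^2 - 12*t + 36)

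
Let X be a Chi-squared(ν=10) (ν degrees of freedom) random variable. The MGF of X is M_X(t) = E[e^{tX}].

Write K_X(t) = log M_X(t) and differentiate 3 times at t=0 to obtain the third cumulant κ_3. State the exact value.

κ_3 = d^3K/dt^3 |_{t=0} = 80

M_X(t) = (1 - 2*t)^(-5)
K_X(t) = log M_X(t) = -5*log(1 - 2*t)
dK/dt = -10/(2*t - 1)
d^2K/dt^2 = 20/(4*t^2 - 4*t + 1)
d^3K/dt^3 = -80/(8*t^3 - 12*t^2 + 6*t - 1)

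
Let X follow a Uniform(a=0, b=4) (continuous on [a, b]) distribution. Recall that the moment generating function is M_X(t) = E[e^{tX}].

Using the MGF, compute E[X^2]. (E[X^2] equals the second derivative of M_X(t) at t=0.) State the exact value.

M_X(t) = (e^(4*t) - 1)/(4*t)
M′(t) = (4*t*e^(4*t) - e^(4*t) + 1)/(4*t^2)
M′′(t) = (8*t^2*e^(4*t) - 4*t*e^(4*t) + e^(4*t) - 1)/(2*t^3)

E[X^2] = M′′(0) = 16/3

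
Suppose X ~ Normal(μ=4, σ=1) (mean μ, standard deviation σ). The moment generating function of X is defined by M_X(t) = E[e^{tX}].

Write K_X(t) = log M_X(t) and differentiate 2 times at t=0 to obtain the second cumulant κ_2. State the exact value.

κ_2 = K^(2)(0) = 1

M_X(t) = e^(t^2/2 + 4*t)
K_X(t) = log M_X(t) = t^2/2 + 4*t
K^(2)(t) = 1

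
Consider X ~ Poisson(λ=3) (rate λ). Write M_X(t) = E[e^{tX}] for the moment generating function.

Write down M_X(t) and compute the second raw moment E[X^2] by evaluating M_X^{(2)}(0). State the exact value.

E[X^2] = D^2[M](0) = 12

M_X(t) = e^(3*e^(t) - 3)
D^2[M](t) = (9*e^(2*t)*e^(3*e^(t)) + 3*e^(t)*e^(3*e^(t)))*e^(-3)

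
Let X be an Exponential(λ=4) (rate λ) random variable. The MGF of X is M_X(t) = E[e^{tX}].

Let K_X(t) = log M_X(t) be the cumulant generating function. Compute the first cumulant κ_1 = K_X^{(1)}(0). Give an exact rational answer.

M_X(t) = 4/(4 - t)
K_X(t) = log M_X(t) = -log(4 - t) + 2*log(2)
D[K](t) = -1/(t - 4)

κ_1 = D[K](0) = 1/4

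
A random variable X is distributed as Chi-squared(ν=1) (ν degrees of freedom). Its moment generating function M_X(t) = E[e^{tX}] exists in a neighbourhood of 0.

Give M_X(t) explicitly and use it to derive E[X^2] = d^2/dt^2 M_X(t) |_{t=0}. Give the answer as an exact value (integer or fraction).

E[X^2] = M′′(0) = 3

M_X(t) = 1/√(1 - 2*t)
M′(t) = -1/(2*t*√(1 - 2*t) - √(1 - 2*t))
M′′(t) = 3/(4*t^2*√(1 - 2*t) - 4*t*√(1 - 2*t) + √(1 - 2*t))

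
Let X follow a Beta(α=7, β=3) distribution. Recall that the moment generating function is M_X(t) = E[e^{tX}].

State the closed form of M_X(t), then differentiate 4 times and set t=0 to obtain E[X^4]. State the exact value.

E[X^4] = M^(4)(0) = 42/143

M_X(t) = ₁F₁(7; 10; t)
M^(4)(t) = 42*₁F₁(11; 14; t)/143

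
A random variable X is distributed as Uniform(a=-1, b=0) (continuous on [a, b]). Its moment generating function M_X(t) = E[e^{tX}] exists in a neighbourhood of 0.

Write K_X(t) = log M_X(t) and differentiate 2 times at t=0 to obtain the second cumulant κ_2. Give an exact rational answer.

M_X(t) = (1 - e^(-t))/t
K_X(t) = log M_X(t) = -log(t) + log(1 - e^(-t))
K′(t) = (t - e^(t) + 1)/(t*e^(t) - t)
K′′(t) = (-t^2*e^(t) + e^(2*t) - 2*e^(t) + 1)/(t^2*e^(2*t) - 2*t^2*e^(t) + t^2)

κ_2 = K′′(0) = 1/12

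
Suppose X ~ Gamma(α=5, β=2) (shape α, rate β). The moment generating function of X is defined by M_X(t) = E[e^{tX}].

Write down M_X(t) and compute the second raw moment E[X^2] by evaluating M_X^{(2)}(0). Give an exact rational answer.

E[X^2] = D^2[M](0) = 15/2

M_X(t) = 32/(2 - t)^5
D^2[M](t) = -960/(t^7 - 14*t^6 + 84*t^5 - 280*t^4 + 560*t^3 - 672*t^2 + 448*t - 128)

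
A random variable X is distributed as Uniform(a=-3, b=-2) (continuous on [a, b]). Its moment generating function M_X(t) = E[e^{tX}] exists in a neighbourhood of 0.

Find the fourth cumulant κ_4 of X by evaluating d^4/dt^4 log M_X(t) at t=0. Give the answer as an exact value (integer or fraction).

M_X(t) = (e^(-2*t) - e^(-3*t))/t
K_X(t) = log M_X(t) = -log(t) + log(e^(-2*t) - e^(-3*t))
K′(t) = (-2*t*e^(t) + 3*t - e^(t) + 1)/(t*e^(t) - t)
K′′(t) = (-t^2*e^(t) + e^(2*t) - 2*e^(t) + 1)/(t^2*e^(2*t) - 2*t^2*e^(t) + t^2)
K′′′(t) = (t^3*e^(2*t) + t^3*e^(t) - 2*e^(3*t) + 6*e^(2*t) - 6*e^(t) + 2)/(t^3*e^(3*t) - 3*t^3*e^(2*t) + 3*t^3*e^(t) - t^3)

κ_4 = K′′′′(0) = -1/120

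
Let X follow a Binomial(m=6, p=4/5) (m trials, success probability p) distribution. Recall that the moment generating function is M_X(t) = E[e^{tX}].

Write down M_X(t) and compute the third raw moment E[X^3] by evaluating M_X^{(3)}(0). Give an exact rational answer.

E[X^3] = D^3[M](0) = 3096/25

M_X(t) = (4*e^(t)/5 + 1/5)^6
D^3[M](t) = 884736*e^(6*t)/15625 + 6144*e^(5*t)/125 + 49152*e^(4*t)/3125 + 6912*e^(3*t)/3125 + 384*e^(2*t)/3125 + 24*e^(t)/15625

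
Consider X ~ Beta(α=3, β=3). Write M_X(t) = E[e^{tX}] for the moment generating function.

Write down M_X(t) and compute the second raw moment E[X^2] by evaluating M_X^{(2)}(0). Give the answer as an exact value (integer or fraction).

M_X(t) = ₁F₁(3; 6; t)
M^(2)(t) = 2*₁F₁(5; 8; t)/7

E[X^2] = M^(2)(0) = 2/7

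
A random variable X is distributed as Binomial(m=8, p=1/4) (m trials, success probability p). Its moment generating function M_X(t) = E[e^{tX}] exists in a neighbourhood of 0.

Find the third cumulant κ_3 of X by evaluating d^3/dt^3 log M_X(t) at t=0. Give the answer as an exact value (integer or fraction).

κ_3 = K′′′(0) = 3/4

M_X(t) = (e^(t)/4 + 3/4)^8
K_X(t) = log M_X(t) = 8*log(e^(t)/4 + 3/4)
K′(t) = 8*e^(t)/(e^(t) + 3)
K′′(t) = 24*e^(t)/(e^(2*t) + 6*e^(t) + 9)
K′′′(t) = (-24*e^(2*t) + 72*e^(t))/(e^(3*t) + 9*e^(2*t) + 27*e^(t) + 27)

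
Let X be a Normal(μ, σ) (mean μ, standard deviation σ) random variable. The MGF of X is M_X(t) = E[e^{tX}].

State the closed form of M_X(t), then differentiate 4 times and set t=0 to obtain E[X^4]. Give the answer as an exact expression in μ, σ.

E[X^4] = D^4[M](0) = μ^4 + 6*μ^2*σ^2 + 3*σ^4

M_X(t) = e^(μ*t + σ^2*t^2/2)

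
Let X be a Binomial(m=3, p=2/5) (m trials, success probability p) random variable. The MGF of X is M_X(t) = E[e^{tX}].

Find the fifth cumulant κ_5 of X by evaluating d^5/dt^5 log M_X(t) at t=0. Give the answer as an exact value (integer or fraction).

M_X(t) = (2*e^(t)/5 + 3/5)^3
K_X(t) = log M_X(t) = 3*log(2*e^(t)/5 + 3/5)
D^5[K](t) = (-144*e^(4*t) + 2376*e^(3*t) - 3564*e^(2*t) + 486*e^(t))/(32*e^(5*t) + 240*e^(4*t) + 720*e^(3*t) + 1080*e^(2*t) + 810*e^(t) + 243)

κ_5 = D^5[K](0) = -846/3125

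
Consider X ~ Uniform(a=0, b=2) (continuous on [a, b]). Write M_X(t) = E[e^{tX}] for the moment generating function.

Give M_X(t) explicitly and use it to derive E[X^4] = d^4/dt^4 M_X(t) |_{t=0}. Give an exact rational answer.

E[X^4] = M′′′′(0) = 16/5

M_X(t) = (e^(2*t) - 1)/(2*t)
M′(t) = (2*t*e^(2*t) - e^(2*t) + 1)/(2*t^2)
M′′(t) = (2*t^2*e^(2*t) - 2*t*e^(2*t) + e^(2*t) - 1)/t^3
M′′′(t) = (4*t^3*e^(2*t) - 6*t^2*e^(2*t) + 6*t*e^(2*t) - 3*e^(2*t) + 3)/t^4
M′′′′(t) = (8*t^4*e^(2*t) - 16*t^3*e^(2*t) + 24*t^2*e^(2*t) - 24*t*e^(2*t) + 12*e^(2*t) - 12)/t^5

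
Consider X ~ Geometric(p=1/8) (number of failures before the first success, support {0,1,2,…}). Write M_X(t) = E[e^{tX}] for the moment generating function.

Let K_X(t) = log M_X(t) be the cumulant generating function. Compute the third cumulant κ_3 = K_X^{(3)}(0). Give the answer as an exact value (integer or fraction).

κ_3 = K′′′(0) = 840

M_X(t) = 1/(8*(1 - 7*e^(t)/8))
K_X(t) = log M_X(t) = -log(1 - 7*e^(t)/8) - 3*log(2)
K′(t) = -7*e^(t)/(7*e^(t) - 8)
K′′(t) = 56*e^(t)/(49*e^(2*t) - 112*e^(t) + 64)
K′′′(t) = (-392*e^(2*t) - 448*e^(t))/(343*e^(3*t) - 1176*e^(2*t) + 1344*e^(t) - 512)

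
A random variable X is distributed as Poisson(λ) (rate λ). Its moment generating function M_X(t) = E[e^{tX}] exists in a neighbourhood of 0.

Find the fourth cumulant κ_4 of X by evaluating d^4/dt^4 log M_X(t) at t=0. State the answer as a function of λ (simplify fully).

κ_4 = K′′′′(0) = λ

M_X(t) = e^(λ*(e^(t) - 1))
K_X(t) = log M_X(t) = λ*(e^(t) - 1)
K′(t) = λ*e^(t)
K′′(t) = λ*e^(t)
K′′′(t) = λ*e^(t)
K′′′′(t) = λ*e^(t)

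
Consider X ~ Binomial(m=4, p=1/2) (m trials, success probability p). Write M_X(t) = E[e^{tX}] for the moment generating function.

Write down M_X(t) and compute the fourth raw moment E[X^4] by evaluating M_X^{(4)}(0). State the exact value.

M_X(t) = (e^(t)/2 + 1/2)^4
dM/dt = e^(4*t)/4 + 3*e^(3*t)/4 + 3*e^(2*t)/4 + e^(t)/4
d^2M/dt^2 = e^(4*t) + 9*e^(3*t)/4 + 3*e^(2*t)/2 + e^(t)/4
d^3M/dt^3 = 4*e^(4*t) + 27*e^(3*t)/4 + 3*e^(2*t) + e^(t)/4
d^4M/dt^4 = 16*e^(4*t) + 81*e^(3*t)/4 + 6*e^(2*t) + e^(t)/4

E[X^4] = d^4M/dt^4 |_{t=0} = 85/2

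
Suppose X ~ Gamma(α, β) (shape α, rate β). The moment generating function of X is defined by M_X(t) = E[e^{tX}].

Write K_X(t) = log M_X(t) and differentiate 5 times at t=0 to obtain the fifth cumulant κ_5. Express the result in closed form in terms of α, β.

M_X(t) = (β/(β - t))^α
K_X(t) = log M_X(t) = α*(log(β) - log(β - t))
K^(5)(t) = -24*α/(-β^5 + 5*β^4*t - 10*β^3*t^2 + 10*β^2*t^3 - 5*β*t^4 + t^5)

κ_5 = K^(5)(0) = 24*α/β^5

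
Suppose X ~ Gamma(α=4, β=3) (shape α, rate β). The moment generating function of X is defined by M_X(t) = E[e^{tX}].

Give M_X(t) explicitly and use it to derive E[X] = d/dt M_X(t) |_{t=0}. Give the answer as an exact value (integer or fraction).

M_X(t) = 81/(3 - t)^4
dM/dt = -324/(t^5 - 15*t^4 + 90*t^3 - 270*t^2 + 405*t - 243)

E[X] = dM/dt |_{t=0} = 4/3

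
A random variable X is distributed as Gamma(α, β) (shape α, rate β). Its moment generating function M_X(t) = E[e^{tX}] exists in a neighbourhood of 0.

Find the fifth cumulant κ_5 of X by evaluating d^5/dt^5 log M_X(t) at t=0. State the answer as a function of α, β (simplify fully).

κ_5 = K^(5)(0) = 24*α/β^5

M_X(t) = (β/(β - t))^α
K_X(t) = log M_X(t) = α*(log(β) - log(β - t))
K^(5)(t) = -24*α/(-β^5 + 5*β^4*t - 10*β^3*t^2 + 10*β^2*t^3 - 5*β*t^4 + t^5)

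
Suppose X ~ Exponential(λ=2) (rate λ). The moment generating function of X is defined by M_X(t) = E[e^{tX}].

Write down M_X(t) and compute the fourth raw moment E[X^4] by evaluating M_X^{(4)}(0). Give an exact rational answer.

E[X^4] = M′′′′(0) = 3/2

M_X(t) = 2/(2 - t)
M′(t) = 2/(t^2 - 4*t + 4)
M′′(t) = -4/(t^3 - 6*t^2 + 12*t - 8)
M′′′(t) = 12/(t^4 - 8*t^3 + 24*t^2 - 32*t + 16)
M′′′′(t) = -48/(t^5 - 10*t^4 + 40*t^3 - 80*t^2 + 80*t - 32)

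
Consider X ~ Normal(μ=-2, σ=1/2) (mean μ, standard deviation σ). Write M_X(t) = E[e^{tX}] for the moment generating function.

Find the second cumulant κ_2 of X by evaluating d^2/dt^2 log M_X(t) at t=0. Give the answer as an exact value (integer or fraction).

κ_2 = K′′(0) = 1/4

M_X(t) = e^(t^2/8 - 2*t)
K_X(t) = log M_X(t) = t^2/8 - 2*t
K′(t) = t/4 - 2
K′′(t) = 1/4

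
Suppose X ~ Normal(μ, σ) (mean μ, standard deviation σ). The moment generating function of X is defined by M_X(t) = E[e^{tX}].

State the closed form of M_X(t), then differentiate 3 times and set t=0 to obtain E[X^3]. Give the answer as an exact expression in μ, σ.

M_X(t) = e^(μ*t + σ^2*t^2/2)
dM/dt = μ*e^(μ*t)*e^(σ^2*t^2/2) + σ^2*t*e^(μ*t)*e^(σ^2*t^2/2)
d^2M/dt^2 = μ^2*e^(μ*t)*e^(σ^2*t^2/2) + 2*μ*σ^2*t*e^(μ*t)*e^(σ^2*t^2/2) + σ^4*t^2*e^(μ*t)*e^(σ^2*t^2/2) + σ^2*e^(μ*t)*e^(σ^2*t^2/2)

E[X^3] = d^3M/dt^3 |_{t=0} = μ*(μ^2 + 3*σ^2)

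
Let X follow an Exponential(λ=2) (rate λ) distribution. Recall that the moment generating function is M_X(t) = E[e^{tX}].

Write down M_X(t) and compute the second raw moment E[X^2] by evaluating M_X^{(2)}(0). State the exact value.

M_X(t) = 2/(2 - t)
M′(t) = 2/(t^2 - 4*t + 4)
M′′(t) = -4/(t^3 - 6*t^2 + 12*t - 8)

E[X^2] = M′′(0) = 1/2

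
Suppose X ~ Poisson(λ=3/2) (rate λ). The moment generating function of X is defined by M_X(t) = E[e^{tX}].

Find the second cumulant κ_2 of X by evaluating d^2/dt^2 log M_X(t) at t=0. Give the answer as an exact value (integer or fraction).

κ_2 = K′′(0) = 3/2

M_X(t) = e^(3*e^(t)/2 - 3/2)
K_X(t) = log M_X(t) = 3*e^(t)/2 - 3/2
K′(t) = 3*e^(t)/2
K′′(t) = 3*e^(t)/2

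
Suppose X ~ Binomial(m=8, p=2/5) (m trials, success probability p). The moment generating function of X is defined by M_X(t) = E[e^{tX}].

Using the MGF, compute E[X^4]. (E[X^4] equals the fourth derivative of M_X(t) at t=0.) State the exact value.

E[X^4] = M′′′′(0) = 29744/125

M_X(t) = (2*e^(t)/5 + 3/5)^8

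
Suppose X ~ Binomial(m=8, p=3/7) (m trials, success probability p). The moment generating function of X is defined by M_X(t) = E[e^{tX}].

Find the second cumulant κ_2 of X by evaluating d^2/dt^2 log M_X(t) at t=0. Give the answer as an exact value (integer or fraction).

M_X(t) = (3*e^(t)/7 + 4/7)^8
K_X(t) = log M_X(t) = 8*log(3*e^(t)/7 + 4/7)
dK/dt = 24*e^(t)/(3*e^(t) + 4)
d^2K/dt^2 = 96*e^(t)/(9*e^(2*t) + 24*e^(t) + 16)

κ_2 = d^2K/dt^2 |_{t=0} = 96/49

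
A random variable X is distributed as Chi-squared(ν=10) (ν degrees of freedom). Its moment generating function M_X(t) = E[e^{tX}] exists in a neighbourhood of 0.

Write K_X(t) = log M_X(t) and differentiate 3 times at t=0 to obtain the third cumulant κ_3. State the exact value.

M_X(t) = (1 - 2*t)^(-5)
K_X(t) = log M_X(t) = -5*log(1 - 2*t)
D^3[K](t) = -80/(8*t^3 - 12*t^2 + 6*t - 1)

κ_3 = D^3[K](0) = 80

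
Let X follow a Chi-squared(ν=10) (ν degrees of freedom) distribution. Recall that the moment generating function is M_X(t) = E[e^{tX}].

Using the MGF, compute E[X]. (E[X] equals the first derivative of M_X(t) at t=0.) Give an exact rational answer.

M_X(t) = (1 - 2*t)^(-5)
D[M](t) = 10/(64*t^6 - 192*t^5 + 240*t^4 - 160*t^3 + 60*t^2 - 12*t + 1)

E[X] = D[M](0) = 10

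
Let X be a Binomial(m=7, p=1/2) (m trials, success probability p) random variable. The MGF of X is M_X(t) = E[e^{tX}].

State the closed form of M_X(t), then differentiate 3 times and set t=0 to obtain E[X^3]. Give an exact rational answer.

E[X^3] = M′′′(0) = 245/4

M_X(t) = (e^(t)/2 + 1/2)^7
M′(t) = 7*e^(7*t)/128 + 21*e^(6*t)/64 + 105*e^(5*t)/128 + 35*e^(4*t)/32 + 105*e^(3*t)/128 + 21*e^(2*t)/64 + 7*e^(t)/128
M′′(t) = 49*e^(7*t)/128 + 63*e^(6*t)/32 + 525*e^(5*t)/128 + 35*e^(4*t)/8 + 315*e^(3*t)/128 + 21*e^(2*t)/32 + 7*e^(t)/128
M′′′(t) = 343*e^(7*t)/128 + 189*e^(6*t)/16 + 2625*e^(5*t)/128 + 35*e^(4*t)/2 + 945*e^(3*t)/128 + 21*e^(2*t)/16 + 7*e^(t)/128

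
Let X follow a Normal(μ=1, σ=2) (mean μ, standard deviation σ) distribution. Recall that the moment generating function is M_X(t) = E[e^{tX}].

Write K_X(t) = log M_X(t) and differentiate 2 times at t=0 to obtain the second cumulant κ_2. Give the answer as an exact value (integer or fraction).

M_X(t) = e^(2*t^2 + t)
K_X(t) = log M_X(t) = 2*t^2 + t
K′(t) = 4*t + 1
K′′(t) = 4

κ_2 = K′′(0) = 4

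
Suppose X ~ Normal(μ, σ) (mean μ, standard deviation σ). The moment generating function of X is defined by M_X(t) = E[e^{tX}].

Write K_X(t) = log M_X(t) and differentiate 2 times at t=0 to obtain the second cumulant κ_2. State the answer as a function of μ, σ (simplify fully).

M_X(t) = e^(μ*t + σ^2*t^2/2)
K_X(t) = log M_X(t) = μ*t + σ^2*t^2/2
K′(t) = μ + σ^2*t
K′′(t) = σ^2

κ_2 = K′′(0) = σ^2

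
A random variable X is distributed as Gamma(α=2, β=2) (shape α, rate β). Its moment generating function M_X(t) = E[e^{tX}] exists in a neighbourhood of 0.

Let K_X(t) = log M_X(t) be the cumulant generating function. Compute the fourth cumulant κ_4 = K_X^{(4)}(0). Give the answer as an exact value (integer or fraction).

M_X(t) = 4/(2 - t)^2
K_X(t) = log M_X(t) = -2*log(2 - t) + 2*log(2)
K′(t) = -2/(t - 2)
K′′(t) = 2/(t^2 - 4*t + 4)
K′′′(t) = -4/(t^3 - 6*t^2 + 12*t - 8)
K′′′′(t) = 12/(t^4 - 8*t^3 + 24*t^2 - 32*t + 16)

κ_4 = K′′′′(0) = 3/4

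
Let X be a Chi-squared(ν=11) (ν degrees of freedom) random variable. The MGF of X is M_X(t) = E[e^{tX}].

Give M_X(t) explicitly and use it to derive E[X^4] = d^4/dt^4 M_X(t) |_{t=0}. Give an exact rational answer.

E[X^4] = d^4M/dt^4 |_{t=0} = 36465

M_X(t) = (1 - 2*t)^(-11/2)
dM/dt = 11/(64*t^6*√(1 - 2*t) - 192*t^5*√(1 - 2*t) + 240*t^4*√(1 - 2*t) - 160*t^3*√(1 - 2*t) + 60*t^2*√(1 - 2*t) - 12*t*√(1 - 2*t) + √(1 - 2*t))
d^2M/dt^2 = -143/(128*t^7*√(1 - 2*t) - 448*t^6*√(1 - 2*t) + 672*t^5*√(1 - 2*t) - 560*t^4*√(1 - 2*t) + 280*t^3*√(1 - 2*t) - 84*t^2*√(1 - 2*t) + 14*t*√(1 - 2*t) - √(1 - 2*t))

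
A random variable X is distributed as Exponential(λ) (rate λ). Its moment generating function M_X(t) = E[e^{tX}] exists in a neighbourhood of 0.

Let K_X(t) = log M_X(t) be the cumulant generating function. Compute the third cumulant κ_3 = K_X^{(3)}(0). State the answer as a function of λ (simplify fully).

κ_3 = K^(3)(0) = 2/λ^3

M_X(t) = λ/(λ - t)
K_X(t) = log M_X(t) = log(λ) - log(λ - t)
K^(3)(t) = -2/(-λ^3 + 3*λ^2*t - 3*λ*t^2 + t^3)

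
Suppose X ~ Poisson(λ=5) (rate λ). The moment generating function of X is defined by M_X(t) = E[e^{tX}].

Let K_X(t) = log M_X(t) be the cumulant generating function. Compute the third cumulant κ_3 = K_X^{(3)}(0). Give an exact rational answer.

M_X(t) = e^(5*e^(t) - 5)
K_X(t) = log M_X(t) = 5*e^(t) - 5
K^(3)(t) = 5*e^(t)

κ_3 = K^(3)(0) = 5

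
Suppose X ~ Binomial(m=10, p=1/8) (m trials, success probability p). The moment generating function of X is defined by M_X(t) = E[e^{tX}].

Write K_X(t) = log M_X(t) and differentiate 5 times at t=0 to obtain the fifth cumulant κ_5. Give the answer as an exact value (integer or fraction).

κ_5 = d^5K/dt^5 |_{t=0} = -525/2048

M_X(t) = (e^(t)/8 + 7/8)^10
K_X(t) = log M_X(t) = 10*log(e^(t)/8 + 7/8)
dK/dt = 10*e^(t)/(e^(t) + 7)
d^2K/dt^2 = 70*e^(t)/(e^(2*t) + 14*e^(t) + 49)
d^3K/dt^3 = (-70*e^(2*t) + 490*e^(t))/(e^(3*t) + 21*e^(2*t) + 147*e^(t) + 343)
d^4K/dt^4 = (70*e^(3*t) - 1960*e^(2*t) + 3430*e^(t))/(e^(4*t) + 28*e^(3*t) + 294*e^(2*t) + 1372*e^(t) + 2401)
d^5K/dt^5 = (-70*e^(4*t) + 5390*e^(3*t) - 37730*e^(2*t) + 24010*e^(t))/(e^(5*t) + 35*e^(4*t) + 490*e^(3*t) + 3430*e^(2*t) + 12005*e^(t) + 16807)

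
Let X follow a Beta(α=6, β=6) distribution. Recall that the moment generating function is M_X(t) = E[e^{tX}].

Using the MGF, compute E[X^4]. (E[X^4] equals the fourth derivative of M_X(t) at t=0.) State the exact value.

M_X(t) = ₁F₁(6; 12; t)
M^(4)(t) = 6*₁F₁(10; 16; t)/65

E[X^4] = M^(4)(0) = 6/65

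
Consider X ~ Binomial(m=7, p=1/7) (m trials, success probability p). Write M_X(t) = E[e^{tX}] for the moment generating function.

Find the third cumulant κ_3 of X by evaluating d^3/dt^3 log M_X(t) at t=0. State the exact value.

M_X(t) = (e^(t)/7 + 6/7)^7
K_X(t) = log M_X(t) = 7*log(e^(t)/7 + 6/7)
K′(t) = 7*e^(t)/(e^(t) + 6)
K′′(t) = 42*e^(t)/(e^(2*t) + 12*e^(t) + 36)
K′′′(t) = (-42*e^(2*t) + 252*e^(t))/(e^(3*t) + 18*e^(2*t) + 108*e^(t) + 216)

κ_3 = K′′′(0) = 30/49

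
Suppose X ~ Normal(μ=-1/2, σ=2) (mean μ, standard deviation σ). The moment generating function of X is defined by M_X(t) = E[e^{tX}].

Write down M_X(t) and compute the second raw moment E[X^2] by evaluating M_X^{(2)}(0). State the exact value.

M_X(t) = e^(2*t^2 - t/2)
dM/dt = 4*t*e^(-t/2)*e^(2*t^2) - e^(-t/2)*e^(2*t^2)/2
d^2M/dt^2 = (64*t^2*e^(2*t^2) - 16*t*e^(2*t^2) + 17*e^(2*t^2))*e^(-t/2)/4

E[X^2] = d^2M/dt^2 |_{t=0} = 17/4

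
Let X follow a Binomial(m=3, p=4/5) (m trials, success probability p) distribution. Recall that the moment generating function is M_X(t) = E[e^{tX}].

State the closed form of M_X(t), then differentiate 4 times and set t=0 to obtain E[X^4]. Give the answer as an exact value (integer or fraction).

E[X^4] = D^4[M](0) = 5964/125

M_X(t) = (4*e^(t)/5 + 1/5)^3
D^4[M](t) = 5184*e^(3*t)/125 + 768*e^(2*t)/125 + 12*e^(t)/125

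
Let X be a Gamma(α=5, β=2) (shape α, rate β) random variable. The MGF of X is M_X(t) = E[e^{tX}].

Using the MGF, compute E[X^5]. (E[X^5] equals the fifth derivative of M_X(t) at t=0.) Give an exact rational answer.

E[X^5] = M^(5)(0) = 945/2

M_X(t) = 32/(2 - t)^5
M^(5)(t) = 483840/(t^10 - 20*t^9 + 180*t^8 - 960*t^7 + 3360*t^6 - 8064*t^5 + 13440*t^4 - 15360*t^3 + 11520*t^2 - 5120*t + 1024)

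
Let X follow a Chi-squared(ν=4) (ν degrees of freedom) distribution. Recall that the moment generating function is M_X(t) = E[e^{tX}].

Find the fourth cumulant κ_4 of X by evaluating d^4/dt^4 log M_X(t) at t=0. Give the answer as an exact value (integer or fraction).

M_X(t) = (1 - 2*t)^(-2)
K_X(t) = log M_X(t) = -2*log(1 - 2*t)
K^(4)(t) = 192/(16*t^4 - 32*t^3 + 24*t^2 - 8*t + 1)

κ_4 = K^(4)(0) = 192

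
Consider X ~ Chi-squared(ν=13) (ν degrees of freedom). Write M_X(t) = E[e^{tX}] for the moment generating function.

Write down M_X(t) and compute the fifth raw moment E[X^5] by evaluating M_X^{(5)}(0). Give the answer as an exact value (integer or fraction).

E[X^5] = M^(5)(0) = 1322685

M_X(t) = (1 - 2*t)^(-13/2)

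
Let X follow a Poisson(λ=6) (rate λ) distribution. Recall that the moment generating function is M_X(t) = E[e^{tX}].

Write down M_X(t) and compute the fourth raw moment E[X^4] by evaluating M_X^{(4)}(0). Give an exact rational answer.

E[X^4] = M′′′′(0) = 2850

M_X(t) = e^(6*e^(t) - 6)
M′(t) = 6*e^(-6)*e^(t)*e^(6*e^(t))
M′′(t) = (36*e^(2*t)*e^(6*e^(t)) + 6*e^(t)*e^(6*e^(t)))*e^(-6)
M′′′(t) = (216*e^(3*t)*e^(6*e^(t)) + 108*e^(2*t)*e^(6*e^(t)) + 6*e^(t)*e^(6*e^(t)))*e^(-6)
M′′′′(t) = (1296*e^(4*t)*e^(6*e^(t)) + 1296*e^(3*t)*e^(6*e^(t)) + 252*e^(2*t)*e^(6*e^(t)) + 6*e^(t)*e^(6*e^(t)))*e^(-6)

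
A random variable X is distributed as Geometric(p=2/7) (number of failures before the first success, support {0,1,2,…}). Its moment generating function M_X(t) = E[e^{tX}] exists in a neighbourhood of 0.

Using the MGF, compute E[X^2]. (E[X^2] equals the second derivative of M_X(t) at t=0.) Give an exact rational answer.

M_X(t) = 2/(7*(1 - 5*e^(t)/7))
dM/dt = 10*e^(t)/(25*e^(2*t) - 70*e^(t) + 49)
d^2M/dt^2 = (-50*e^(2*t) - 70*e^(t))/(125*e^(3*t) - 525*e^(2*t) + 735*e^(t) - 343)

E[X^2] = d^2M/dt^2 |_{t=0} = 15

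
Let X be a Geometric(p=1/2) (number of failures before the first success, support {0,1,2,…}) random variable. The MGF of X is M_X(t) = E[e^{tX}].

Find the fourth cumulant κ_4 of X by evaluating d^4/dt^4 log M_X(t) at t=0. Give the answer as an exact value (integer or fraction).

κ_4 = D^4[K](0) = 26

M_X(t) = 1/(2*(1 - e^(t)/2))
K_X(t) = log M_X(t) = -log(1 - e^(t)/2) - log(2)
D^4[K](t) = (2*e^(3*t) + 16*e^(2*t) + 8*e^(t))/(e^(4*t) - 8*e^(3*t) + 24*e^(2*t) - 32*e^(t) + 16)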